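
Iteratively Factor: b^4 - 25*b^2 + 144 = (b + 3)*(b^3 - 3*b^2 - 16*b + 48) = (b - 3)*(b + 3)*(b^2 - 16) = (b - 3)*(b + 3)*(b + 4)*(b - 4)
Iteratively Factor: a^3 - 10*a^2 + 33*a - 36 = (a - 4)*(a^2 - 6*a + 9) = (a - 4)*(a - 3)*(a - 3)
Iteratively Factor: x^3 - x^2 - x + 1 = (x - 1)*(x^2 - 1) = (x - 1)*(x + 1)*(x - 1)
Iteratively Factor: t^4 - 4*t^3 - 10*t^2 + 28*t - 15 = (t + 3)*(t^3 - 7*t^2 + 11*t - 5) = (t - 1)*(t + 3)*(t^2 - 6*t + 5) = (t - 5)*(t - 1)*(t + 3)*(t - 1)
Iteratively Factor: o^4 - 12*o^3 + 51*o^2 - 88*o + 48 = (o - 1)*(o^3 - 11*o^2 + 40*o - 48) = (o - 4)*(o - 1)*(o^2 - 7*o + 12) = (o - 4)*(o - 3)*(o - 1)*(o - 4)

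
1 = 1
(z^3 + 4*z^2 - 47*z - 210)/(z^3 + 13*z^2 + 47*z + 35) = (z^2 - z - 42)/(z^2 + 8*z + 7)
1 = 1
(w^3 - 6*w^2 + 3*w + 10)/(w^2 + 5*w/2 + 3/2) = 2*(w^2 - 7*w + 10)/(2*w + 3)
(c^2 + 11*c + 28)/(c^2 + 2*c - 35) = (c + 4)/(c - 5)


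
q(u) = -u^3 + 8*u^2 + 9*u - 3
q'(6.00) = -3.00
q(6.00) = 123.00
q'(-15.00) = -906.00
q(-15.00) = 5037.00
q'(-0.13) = 6.87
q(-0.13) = -4.03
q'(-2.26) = -42.48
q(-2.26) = 29.06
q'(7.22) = -31.87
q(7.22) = 102.64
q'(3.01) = 29.98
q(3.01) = 69.30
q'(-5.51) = -170.24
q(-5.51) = 357.57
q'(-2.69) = -55.75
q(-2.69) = 50.14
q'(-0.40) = 2.12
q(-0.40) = -5.26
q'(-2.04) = -36.12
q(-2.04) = 20.42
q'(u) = -3*u^2 + 16*u + 9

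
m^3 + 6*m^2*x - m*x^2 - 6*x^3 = (m - x)*(m + x)*(m + 6*x)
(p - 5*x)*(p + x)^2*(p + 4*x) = p^4 + p^3*x - 21*p^2*x^2 - 41*p*x^3 - 20*x^4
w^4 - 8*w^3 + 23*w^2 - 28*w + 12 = (w - 3)*(w - 2)^2*(w - 1)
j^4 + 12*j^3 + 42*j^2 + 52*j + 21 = (j + 1)^2*(j + 3)*(j + 7)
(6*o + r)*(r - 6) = 6*o*r - 36*o + r^2 - 6*r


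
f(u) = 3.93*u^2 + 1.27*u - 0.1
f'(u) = 7.86*u + 1.27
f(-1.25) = 4.45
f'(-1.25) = -8.56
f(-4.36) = 69.07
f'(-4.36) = -33.00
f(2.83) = 34.97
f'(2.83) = 23.51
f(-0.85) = 1.66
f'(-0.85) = -5.41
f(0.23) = 0.40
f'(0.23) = 3.08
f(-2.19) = 15.97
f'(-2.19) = -15.94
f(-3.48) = 43.07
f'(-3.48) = -26.08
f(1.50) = 10.65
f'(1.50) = 13.06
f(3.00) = 39.08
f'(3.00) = 24.85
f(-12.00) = 550.58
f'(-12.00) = -93.05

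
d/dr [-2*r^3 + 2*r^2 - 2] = 2*r*(2 - 3*r)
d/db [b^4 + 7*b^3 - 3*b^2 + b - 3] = 4*b^3 + 21*b^2 - 6*b + 1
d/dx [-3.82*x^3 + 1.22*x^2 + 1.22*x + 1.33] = -11.46*x^2 + 2.44*x + 1.22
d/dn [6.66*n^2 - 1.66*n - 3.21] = 13.32*n - 1.66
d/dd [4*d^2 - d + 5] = 8*d - 1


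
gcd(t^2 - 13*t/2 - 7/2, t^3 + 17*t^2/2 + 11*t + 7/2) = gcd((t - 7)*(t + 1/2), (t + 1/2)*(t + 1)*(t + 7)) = t + 1/2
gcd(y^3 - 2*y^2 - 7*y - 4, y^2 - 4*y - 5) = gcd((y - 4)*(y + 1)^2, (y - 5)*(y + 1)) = y + 1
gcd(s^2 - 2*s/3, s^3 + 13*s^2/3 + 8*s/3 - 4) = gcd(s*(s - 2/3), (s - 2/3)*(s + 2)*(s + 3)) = s - 2/3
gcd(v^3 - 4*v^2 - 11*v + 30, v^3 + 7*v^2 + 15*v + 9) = v + 3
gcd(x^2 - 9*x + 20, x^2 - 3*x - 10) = x - 5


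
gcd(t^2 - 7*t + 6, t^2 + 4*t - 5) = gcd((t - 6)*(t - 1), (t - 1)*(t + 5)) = t - 1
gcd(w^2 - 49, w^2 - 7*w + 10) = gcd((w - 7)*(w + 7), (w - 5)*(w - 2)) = 1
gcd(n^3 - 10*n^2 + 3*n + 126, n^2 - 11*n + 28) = n - 7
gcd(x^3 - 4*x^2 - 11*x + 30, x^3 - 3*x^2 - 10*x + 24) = x^2 + x - 6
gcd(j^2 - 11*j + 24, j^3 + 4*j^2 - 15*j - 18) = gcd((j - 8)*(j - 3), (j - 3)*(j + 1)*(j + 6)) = j - 3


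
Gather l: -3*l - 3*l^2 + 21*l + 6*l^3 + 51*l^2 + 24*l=6*l^3 + 48*l^2 + 42*l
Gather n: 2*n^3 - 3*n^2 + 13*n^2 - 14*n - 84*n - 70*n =2*n^3 + 10*n^2 - 168*n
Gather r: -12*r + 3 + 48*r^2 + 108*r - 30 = 48*r^2 + 96*r - 27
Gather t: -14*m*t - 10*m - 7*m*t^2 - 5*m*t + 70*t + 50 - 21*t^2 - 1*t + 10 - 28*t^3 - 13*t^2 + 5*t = -10*m - 28*t^3 + t^2*(-7*m - 34) + t*(74 - 19*m) + 60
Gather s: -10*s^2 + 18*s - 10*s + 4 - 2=-10*s^2 + 8*s + 2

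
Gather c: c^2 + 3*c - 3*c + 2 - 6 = c^2 - 4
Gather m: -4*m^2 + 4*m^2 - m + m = 0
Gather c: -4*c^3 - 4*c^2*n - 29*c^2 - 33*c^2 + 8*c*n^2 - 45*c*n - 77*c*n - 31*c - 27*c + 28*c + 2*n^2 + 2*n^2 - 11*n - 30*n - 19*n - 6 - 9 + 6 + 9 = -4*c^3 + c^2*(-4*n - 62) + c*(8*n^2 - 122*n - 30) + 4*n^2 - 60*n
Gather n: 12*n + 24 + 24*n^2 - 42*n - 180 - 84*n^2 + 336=-60*n^2 - 30*n + 180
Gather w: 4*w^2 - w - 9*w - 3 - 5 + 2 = 4*w^2 - 10*w - 6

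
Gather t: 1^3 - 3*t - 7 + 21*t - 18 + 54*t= 72*t - 24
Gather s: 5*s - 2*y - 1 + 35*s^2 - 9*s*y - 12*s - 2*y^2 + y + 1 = 35*s^2 + s*(-9*y - 7) - 2*y^2 - y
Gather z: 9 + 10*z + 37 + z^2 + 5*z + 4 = z^2 + 15*z + 50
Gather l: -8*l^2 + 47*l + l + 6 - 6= -8*l^2 + 48*l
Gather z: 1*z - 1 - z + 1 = 0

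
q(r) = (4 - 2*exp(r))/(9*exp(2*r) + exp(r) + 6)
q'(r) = (4 - 2*exp(r))*(-18*exp(2*r) - exp(r))/(9*exp(2*r) + exp(r) + 6)^2 - 2*exp(r)/(9*exp(2*r) + exp(r) + 6) = 2*((exp(r) - 2)*(18*exp(r) + 1) - 9*exp(2*r) - exp(r) - 6)*exp(r)/(9*exp(2*r) + exp(r) + 6)^2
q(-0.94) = 0.41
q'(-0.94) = -0.27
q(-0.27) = 0.21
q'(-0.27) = -0.32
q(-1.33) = 0.50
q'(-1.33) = -0.19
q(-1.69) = 0.56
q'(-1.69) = -0.13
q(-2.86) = 0.64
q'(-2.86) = -0.03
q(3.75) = -0.00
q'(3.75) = 0.00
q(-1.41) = 0.52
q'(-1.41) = -0.17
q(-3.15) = 0.65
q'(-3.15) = -0.02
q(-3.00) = 0.64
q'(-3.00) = -0.03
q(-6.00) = 0.67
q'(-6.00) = 0.00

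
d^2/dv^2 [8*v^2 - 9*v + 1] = 16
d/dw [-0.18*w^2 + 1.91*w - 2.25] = 1.91 - 0.36*w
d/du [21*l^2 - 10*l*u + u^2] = -10*l + 2*u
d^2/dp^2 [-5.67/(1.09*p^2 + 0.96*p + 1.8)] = (13.473054*p^2 + 11.866176*p - 5.67*(2.18*p + 0.96)*(4.36*p + 1.92) + 22.24908)/(1.09*p^2 + 0.96*p + 1.8)^3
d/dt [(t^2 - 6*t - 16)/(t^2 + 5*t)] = (11*t^2 + 32*t + 80)/(t^2*(t^2 + 10*t + 25))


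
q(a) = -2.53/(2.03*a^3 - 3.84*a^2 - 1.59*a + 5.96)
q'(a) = -2.53*(-6.09*a^2 + 7.68*a + 1.59)/(2.03*a^3 - 3.84*a^2 - 1.59*a + 5.96)^2 = (15.4077*a^2 - 19.4304*a - 4.0227)/(2.03*a^3 - 3.84*a^2 - 1.59*a + 5.96)^2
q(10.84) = -0.00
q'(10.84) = 0.00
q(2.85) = -0.15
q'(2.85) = 0.22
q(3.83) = -0.04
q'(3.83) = 0.04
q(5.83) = -0.01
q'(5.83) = 0.01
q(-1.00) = -1.51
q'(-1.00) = 10.92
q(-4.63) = 0.01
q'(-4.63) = 0.01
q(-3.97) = 0.01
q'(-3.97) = 0.01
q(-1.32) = 0.77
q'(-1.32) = 4.45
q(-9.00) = 0.00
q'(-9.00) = 0.00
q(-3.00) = 0.03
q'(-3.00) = 0.03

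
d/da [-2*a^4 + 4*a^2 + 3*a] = -8*a^3 + 8*a + 3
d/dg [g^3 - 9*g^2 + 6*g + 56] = 3*g^2 - 18*g + 6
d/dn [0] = 0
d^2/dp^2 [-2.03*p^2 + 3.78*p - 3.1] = -4.06000000000000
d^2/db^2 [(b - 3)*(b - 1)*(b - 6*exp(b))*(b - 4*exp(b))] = -10*b^3*exp(b) + 96*b^2*exp(2*b) - 20*b^2*exp(b) + 12*b^2 - 192*b*exp(2*b) + 70*b*exp(b) - 24*b - 48*exp(2*b) + 20*exp(b) + 6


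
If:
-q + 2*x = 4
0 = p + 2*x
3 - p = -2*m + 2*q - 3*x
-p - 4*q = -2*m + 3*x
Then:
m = -23/4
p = -1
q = -3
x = 1/2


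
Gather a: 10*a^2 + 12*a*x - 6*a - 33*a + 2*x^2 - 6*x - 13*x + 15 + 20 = 10*a^2 + a*(12*x - 39) + 2*x^2 - 19*x + 35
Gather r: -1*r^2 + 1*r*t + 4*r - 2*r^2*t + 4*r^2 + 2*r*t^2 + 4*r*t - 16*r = r^2*(3 - 2*t) + r*(2*t^2 + 5*t - 12)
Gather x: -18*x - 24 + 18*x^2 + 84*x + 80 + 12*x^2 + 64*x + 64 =30*x^2 + 130*x + 120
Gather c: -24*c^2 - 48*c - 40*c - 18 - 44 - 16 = -24*c^2 - 88*c - 78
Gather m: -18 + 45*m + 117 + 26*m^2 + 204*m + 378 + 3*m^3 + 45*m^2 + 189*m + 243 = 3*m^3 + 71*m^2 + 438*m + 720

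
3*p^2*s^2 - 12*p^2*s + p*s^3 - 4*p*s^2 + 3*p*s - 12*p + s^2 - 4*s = (3*p + s)*(s - 4)*(p*s + 1)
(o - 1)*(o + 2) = o^2 + o - 2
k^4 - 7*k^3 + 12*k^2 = k^2*(k - 4)*(k - 3)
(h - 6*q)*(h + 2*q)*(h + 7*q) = h^3 + 3*h^2*q - 40*h*q^2 - 84*q^3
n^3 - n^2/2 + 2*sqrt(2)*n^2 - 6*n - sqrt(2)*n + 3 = (n - 1/2)*(n - sqrt(2))*(n + 3*sqrt(2))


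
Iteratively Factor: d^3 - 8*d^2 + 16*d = (d)*(d^2 - 8*d + 16) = d*(d - 4)*(d - 4)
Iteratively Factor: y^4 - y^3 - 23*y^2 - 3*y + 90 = (y + 3)*(y^3 - 4*y^2 - 11*y + 30) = (y - 5)*(y + 3)*(y^2 + y - 6) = (y - 5)*(y - 2)*(y + 3)*(y + 3)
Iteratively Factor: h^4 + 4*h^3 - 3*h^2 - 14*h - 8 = (h + 1)*(h^3 + 3*h^2 - 6*h - 8) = (h + 1)*(h + 4)*(h^2 - h - 2) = (h + 1)^2*(h + 4)*(h - 2)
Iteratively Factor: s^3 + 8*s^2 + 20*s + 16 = (s + 4)*(s^2 + 4*s + 4) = (s + 2)*(s + 4)*(s + 2)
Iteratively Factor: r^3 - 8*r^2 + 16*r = (r)*(r^2 - 8*r + 16) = r*(r - 4)*(r - 4)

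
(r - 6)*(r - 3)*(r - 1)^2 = r^4 - 11*r^3 + 37*r^2 - 45*r + 18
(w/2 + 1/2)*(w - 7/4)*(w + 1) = w^3/2 + w^2/8 - 5*w/4 - 7/8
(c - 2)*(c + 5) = c^2 + 3*c - 10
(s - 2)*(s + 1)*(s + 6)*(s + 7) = s^4 + 12*s^3 + 27*s^2 - 68*s - 84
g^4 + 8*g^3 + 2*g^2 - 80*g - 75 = (g - 3)*(g + 1)*(g + 5)^2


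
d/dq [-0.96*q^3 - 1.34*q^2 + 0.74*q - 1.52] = -2.88*q^2 - 2.68*q + 0.74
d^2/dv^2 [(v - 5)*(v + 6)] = 2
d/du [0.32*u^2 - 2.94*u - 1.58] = 0.64*u - 2.94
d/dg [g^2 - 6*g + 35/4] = 2*g - 6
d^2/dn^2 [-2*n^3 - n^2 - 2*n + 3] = -12*n - 2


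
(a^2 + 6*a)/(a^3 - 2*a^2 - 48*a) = 1/(a - 8)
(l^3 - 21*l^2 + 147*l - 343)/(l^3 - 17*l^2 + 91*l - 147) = (l - 7)/(l - 3)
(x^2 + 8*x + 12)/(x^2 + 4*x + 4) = (x + 6)/(x + 2)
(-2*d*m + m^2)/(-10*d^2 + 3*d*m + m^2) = m/(5*d + m)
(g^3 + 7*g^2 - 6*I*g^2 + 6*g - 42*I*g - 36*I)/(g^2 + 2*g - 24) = (g^2 + g*(1 - 6*I) - 6*I)/(g - 4)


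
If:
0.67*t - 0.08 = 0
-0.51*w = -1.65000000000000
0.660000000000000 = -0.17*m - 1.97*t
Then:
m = -5.27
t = 0.12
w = 3.24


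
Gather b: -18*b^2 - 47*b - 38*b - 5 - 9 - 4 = -18*b^2 - 85*b - 18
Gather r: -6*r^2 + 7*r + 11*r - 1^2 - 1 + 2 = -6*r^2 + 18*r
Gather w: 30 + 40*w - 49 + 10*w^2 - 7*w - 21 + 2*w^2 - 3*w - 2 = 12*w^2 + 30*w - 42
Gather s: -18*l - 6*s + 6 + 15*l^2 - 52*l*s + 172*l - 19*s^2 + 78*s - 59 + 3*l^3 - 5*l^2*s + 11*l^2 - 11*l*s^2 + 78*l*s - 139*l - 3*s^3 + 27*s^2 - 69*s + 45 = 3*l^3 + 26*l^2 + 15*l - 3*s^3 + s^2*(8 - 11*l) + s*(-5*l^2 + 26*l + 3) - 8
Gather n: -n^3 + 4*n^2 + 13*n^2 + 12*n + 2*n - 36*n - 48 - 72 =-n^3 + 17*n^2 - 22*n - 120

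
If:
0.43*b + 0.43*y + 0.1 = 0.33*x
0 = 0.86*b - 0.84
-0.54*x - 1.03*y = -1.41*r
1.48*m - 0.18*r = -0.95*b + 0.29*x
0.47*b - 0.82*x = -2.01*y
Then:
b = 0.98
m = 0.11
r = 1.69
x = 2.73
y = 0.88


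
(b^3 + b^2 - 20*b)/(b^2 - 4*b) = b + 5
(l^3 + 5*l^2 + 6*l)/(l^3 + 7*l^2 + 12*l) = (l + 2)/(l + 4)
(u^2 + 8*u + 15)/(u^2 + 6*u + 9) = (u + 5)/(u + 3)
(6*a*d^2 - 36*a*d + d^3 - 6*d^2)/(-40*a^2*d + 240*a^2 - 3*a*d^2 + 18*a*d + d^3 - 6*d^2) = d*(-6*a - d)/(40*a^2 + 3*a*d - d^2)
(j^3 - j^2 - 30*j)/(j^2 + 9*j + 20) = j*(j - 6)/(j + 4)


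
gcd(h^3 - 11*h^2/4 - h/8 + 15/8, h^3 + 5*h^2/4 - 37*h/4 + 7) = h - 1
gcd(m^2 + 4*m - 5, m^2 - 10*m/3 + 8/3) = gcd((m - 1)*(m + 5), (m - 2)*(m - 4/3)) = 1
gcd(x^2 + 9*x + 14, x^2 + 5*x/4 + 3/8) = 1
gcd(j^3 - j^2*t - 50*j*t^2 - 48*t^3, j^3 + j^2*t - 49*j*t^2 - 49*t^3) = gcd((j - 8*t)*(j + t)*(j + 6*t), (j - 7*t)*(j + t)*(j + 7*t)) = j + t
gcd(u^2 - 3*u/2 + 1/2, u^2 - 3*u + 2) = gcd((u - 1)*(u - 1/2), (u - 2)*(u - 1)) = u - 1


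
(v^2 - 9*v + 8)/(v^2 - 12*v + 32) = (v - 1)/(v - 4)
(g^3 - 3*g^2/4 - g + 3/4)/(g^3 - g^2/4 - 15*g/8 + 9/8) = 2*(g + 1)/(2*g + 3)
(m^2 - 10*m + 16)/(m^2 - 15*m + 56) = (m - 2)/(m - 7)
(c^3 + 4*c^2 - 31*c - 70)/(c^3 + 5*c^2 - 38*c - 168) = (c^2 - 3*c - 10)/(c^2 - 2*c - 24)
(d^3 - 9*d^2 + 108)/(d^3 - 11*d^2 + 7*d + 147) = (d^2 - 12*d + 36)/(d^2 - 14*d + 49)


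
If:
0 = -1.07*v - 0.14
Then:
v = -0.13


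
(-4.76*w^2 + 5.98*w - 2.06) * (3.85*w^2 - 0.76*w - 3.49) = -18.326*w^4 + 26.6406*w^3 + 4.1366*w^2 - 19.3046*w + 7.1894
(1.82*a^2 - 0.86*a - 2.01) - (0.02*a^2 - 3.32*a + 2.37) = 1.8*a^2 + 2.46*a - 4.38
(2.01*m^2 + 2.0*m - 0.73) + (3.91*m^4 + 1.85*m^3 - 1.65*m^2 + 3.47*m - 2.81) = 3.91*m^4 + 1.85*m^3 + 0.36*m^2 + 5.47*m - 3.54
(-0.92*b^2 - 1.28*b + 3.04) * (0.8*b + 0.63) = -0.736*b^3 - 1.6036*b^2 + 1.6256*b + 1.9152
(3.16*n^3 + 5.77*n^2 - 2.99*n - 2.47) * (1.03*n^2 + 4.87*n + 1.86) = 3.2548*n^5 + 21.3323*n^4 + 30.8978*n^3 - 6.3732*n^2 - 17.5903*n - 4.5942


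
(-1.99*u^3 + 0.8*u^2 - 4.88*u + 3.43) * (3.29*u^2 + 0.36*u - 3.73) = -6.5471*u^5 + 1.9156*u^4 - 8.3445*u^3 + 6.5439*u^2 + 19.4372*u - 12.7939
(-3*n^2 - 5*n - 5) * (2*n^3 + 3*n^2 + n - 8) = -6*n^5 - 19*n^4 - 28*n^3 + 4*n^2 + 35*n + 40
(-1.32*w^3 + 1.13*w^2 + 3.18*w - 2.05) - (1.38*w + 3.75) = -1.32*w^3 + 1.13*w^2 + 1.8*w - 5.8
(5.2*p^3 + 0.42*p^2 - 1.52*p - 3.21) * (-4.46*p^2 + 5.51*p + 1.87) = -23.192*p^5 + 26.7788*p^4 + 18.8174*p^3 + 6.7268*p^2 - 20.5295*p - 6.0027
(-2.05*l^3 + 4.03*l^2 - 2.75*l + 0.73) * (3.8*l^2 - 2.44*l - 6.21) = -7.79*l^5 + 20.316*l^4 - 7.5527*l^3 - 15.5423*l^2 + 15.2963*l - 4.5333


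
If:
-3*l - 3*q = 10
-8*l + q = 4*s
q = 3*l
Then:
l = -5/6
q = -5/2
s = 25/24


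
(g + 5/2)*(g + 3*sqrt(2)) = g^2 + 5*g/2 + 3*sqrt(2)*g + 15*sqrt(2)/2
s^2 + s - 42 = (s - 6)*(s + 7)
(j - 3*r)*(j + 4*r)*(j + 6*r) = j^3 + 7*j^2*r - 6*j*r^2 - 72*r^3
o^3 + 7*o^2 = o^2*(o + 7)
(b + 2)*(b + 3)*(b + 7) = b^3 + 12*b^2 + 41*b + 42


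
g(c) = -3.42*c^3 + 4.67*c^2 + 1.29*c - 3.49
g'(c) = -10.26*c^2 + 9.34*c + 1.29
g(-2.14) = 48.65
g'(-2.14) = -65.68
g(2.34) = -18.72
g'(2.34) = -33.03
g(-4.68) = 443.32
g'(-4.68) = -267.14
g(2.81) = -38.87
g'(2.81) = -53.48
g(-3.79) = 244.89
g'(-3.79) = -181.48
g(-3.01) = 128.20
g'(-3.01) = -119.78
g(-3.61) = 213.61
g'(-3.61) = -166.14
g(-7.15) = 1476.13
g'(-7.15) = -590.01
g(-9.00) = 2856.35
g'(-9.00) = -913.83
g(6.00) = -566.35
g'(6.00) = -312.03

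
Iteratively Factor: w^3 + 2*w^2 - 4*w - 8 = (w + 2)*(w^2 - 4) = (w + 2)^2*(w - 2)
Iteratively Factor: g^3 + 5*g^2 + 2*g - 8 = (g - 1)*(g^2 + 6*g + 8) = (g - 1)*(g + 2)*(g + 4)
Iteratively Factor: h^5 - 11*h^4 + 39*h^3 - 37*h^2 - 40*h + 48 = (h - 4)*(h^4 - 7*h^3 + 11*h^2 + 7*h - 12) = (h - 4)*(h - 1)*(h^3 - 6*h^2 + 5*h + 12) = (h - 4)^2*(h - 1)*(h^2 - 2*h - 3) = (h - 4)^2*(h - 3)*(h - 1)*(h + 1)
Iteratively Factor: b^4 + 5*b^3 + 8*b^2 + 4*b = (b + 1)*(b^3 + 4*b^2 + 4*b) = b*(b + 1)*(b^2 + 4*b + 4) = b*(b + 1)*(b + 2)*(b + 2)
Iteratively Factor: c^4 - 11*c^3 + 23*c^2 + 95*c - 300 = (c + 3)*(c^3 - 14*c^2 + 65*c - 100) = (c - 4)*(c + 3)*(c^2 - 10*c + 25) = (c - 5)*(c - 4)*(c + 3)*(c - 5)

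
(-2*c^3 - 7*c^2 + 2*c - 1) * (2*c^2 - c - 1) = -4*c^5 - 12*c^4 + 13*c^3 + 3*c^2 - c + 1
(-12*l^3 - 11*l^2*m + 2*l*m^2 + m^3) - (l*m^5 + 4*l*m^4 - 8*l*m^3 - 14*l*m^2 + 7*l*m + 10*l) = -12*l^3 - 11*l^2*m - l*m^5 - 4*l*m^4 + 8*l*m^3 + 16*l*m^2 - 7*l*m - 10*l + m^3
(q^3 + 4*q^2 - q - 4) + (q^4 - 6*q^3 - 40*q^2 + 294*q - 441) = q^4 - 5*q^3 - 36*q^2 + 293*q - 445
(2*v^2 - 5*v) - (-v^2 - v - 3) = 3*v^2 - 4*v + 3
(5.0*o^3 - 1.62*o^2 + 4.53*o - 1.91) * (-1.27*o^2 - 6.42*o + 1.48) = -6.35*o^5 - 30.0426*o^4 + 12.0473*o^3 - 29.0545*o^2 + 18.9666*o - 2.8268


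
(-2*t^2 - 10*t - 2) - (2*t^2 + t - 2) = -4*t^2 - 11*t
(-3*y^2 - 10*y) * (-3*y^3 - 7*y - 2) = 9*y^5 + 30*y^4 + 21*y^3 + 76*y^2 + 20*y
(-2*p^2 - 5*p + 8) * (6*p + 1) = -12*p^3 - 32*p^2 + 43*p + 8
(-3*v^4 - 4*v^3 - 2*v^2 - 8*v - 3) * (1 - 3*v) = 9*v^5 + 9*v^4 + 2*v^3 + 22*v^2 + v - 3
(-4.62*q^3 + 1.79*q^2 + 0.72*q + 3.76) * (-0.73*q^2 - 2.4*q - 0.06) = 3.3726*q^5 + 9.7813*q^4 - 4.5444*q^3 - 4.5802*q^2 - 9.0672*q - 0.2256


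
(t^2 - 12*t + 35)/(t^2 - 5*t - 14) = (t - 5)/(t + 2)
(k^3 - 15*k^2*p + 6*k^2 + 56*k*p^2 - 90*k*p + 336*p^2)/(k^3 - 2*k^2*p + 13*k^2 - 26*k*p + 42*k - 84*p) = (-k^2 + 15*k*p - 56*p^2)/(-k^2 + 2*k*p - 7*k + 14*p)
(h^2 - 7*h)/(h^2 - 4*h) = (h - 7)/(h - 4)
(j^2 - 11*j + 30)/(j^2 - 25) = (j - 6)/(j + 5)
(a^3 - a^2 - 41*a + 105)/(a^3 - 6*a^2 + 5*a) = (a^2 + 4*a - 21)/(a*(a - 1))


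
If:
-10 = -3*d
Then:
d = 10/3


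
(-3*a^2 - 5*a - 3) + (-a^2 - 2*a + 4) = -4*a^2 - 7*a + 1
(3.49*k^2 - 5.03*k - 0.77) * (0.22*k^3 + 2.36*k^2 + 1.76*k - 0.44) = 0.7678*k^5 + 7.1298*k^4 - 5.8978*k^3 - 12.2056*k^2 + 0.858*k + 0.3388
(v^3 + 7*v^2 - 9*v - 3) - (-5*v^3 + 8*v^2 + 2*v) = 6*v^3 - v^2 - 11*v - 3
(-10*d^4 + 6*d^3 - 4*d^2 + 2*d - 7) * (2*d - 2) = -20*d^5 + 32*d^4 - 20*d^3 + 12*d^2 - 18*d + 14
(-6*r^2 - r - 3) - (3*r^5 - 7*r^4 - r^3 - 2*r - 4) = -3*r^5 + 7*r^4 + r^3 - 6*r^2 + r + 1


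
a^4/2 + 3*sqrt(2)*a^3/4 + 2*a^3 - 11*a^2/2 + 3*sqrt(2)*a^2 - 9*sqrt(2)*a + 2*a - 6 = (a/2 + sqrt(2)/2)*(a - 2)*(a + 6)*(a + sqrt(2)/2)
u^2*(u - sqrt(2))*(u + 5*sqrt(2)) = u^4 + 4*sqrt(2)*u^3 - 10*u^2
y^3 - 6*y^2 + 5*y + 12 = (y - 4)*(y - 3)*(y + 1)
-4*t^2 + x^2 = (-2*t + x)*(2*t + x)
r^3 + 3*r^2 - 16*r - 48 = (r - 4)*(r + 3)*(r + 4)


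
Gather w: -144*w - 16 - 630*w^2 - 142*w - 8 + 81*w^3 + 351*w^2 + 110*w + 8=81*w^3 - 279*w^2 - 176*w - 16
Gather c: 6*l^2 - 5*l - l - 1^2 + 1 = 6*l^2 - 6*l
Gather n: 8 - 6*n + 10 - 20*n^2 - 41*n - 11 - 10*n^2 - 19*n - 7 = -30*n^2 - 66*n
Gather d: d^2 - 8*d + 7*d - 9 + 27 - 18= d^2 - d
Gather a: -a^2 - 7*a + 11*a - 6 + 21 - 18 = -a^2 + 4*a - 3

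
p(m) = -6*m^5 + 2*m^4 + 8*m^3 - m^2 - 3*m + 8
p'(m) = -30*m^4 + 8*m^3 + 24*m^2 - 2*m - 3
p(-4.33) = 9188.34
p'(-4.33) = -10739.47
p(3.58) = -2848.28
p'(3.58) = -4263.31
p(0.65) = 7.49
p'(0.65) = 2.68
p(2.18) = -170.66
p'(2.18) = -487.98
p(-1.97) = 157.01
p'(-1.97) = -418.92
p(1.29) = 3.74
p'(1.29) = -31.54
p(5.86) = -37536.62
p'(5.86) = -32956.97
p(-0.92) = 9.07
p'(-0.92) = -8.57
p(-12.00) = 1520540.00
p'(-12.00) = -632427.00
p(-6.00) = 47510.00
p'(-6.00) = -39735.00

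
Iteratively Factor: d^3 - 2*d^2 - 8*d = (d - 4)*(d^2 + 2*d) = d*(d - 4)*(d + 2)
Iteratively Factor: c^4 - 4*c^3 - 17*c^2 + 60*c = (c - 5)*(c^3 + c^2 - 12*c) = (c - 5)*(c + 4)*(c^2 - 3*c) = c*(c - 5)*(c + 4)*(c - 3)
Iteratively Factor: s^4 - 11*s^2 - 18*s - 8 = (s - 4)*(s^3 + 4*s^2 + 5*s + 2) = (s - 4)*(s + 1)*(s^2 + 3*s + 2) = (s - 4)*(s + 1)*(s + 2)*(s + 1)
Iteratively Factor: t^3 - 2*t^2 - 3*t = (t - 3)*(t^2 + t) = (t - 3)*(t + 1)*(t)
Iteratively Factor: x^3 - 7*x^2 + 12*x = (x - 3)*(x^2 - 4*x) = x*(x - 3)*(x - 4)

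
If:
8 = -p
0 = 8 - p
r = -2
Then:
No Solution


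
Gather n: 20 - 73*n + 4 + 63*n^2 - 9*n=63*n^2 - 82*n + 24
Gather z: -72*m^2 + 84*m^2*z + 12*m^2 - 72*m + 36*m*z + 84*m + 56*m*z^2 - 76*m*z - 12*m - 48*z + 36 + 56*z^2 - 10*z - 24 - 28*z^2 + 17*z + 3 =-60*m^2 + z^2*(56*m + 28) + z*(84*m^2 - 40*m - 41) + 15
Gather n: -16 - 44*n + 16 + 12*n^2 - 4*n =12*n^2 - 48*n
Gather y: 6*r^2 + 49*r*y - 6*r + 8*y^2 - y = 6*r^2 - 6*r + 8*y^2 + y*(49*r - 1)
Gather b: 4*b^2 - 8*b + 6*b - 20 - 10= 4*b^2 - 2*b - 30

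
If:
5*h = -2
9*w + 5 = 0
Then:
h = -2/5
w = -5/9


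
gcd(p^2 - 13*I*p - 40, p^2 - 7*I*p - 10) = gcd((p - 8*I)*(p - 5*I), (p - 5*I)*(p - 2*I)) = p - 5*I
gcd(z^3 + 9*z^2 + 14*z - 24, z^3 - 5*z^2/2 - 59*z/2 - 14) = z + 4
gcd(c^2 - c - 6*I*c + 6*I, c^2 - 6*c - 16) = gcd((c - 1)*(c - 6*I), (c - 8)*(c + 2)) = 1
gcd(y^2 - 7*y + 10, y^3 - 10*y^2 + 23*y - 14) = y - 2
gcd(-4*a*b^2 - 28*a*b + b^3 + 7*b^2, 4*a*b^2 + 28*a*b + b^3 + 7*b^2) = b^2 + 7*b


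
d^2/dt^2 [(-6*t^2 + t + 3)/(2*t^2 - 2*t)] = (-5*t^3 + 9*t^2 - 9*t + 3)/(t^3*(t^3 - 3*t^2 + 3*t - 1))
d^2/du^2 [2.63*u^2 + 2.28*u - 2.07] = 5.26000000000000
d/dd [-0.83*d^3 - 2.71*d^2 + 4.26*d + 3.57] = -2.49*d^2 - 5.42*d + 4.26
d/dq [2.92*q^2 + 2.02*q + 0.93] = 5.84*q + 2.02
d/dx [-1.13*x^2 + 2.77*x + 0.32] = 2.77 - 2.26*x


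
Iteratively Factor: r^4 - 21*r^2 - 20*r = (r + 4)*(r^3 - 4*r^2 - 5*r) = (r - 5)*(r + 4)*(r^2 + r) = (r - 5)*(r + 1)*(r + 4)*(r)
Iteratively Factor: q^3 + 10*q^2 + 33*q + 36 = (q + 4)*(q^2 + 6*q + 9) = (q + 3)*(q + 4)*(q + 3)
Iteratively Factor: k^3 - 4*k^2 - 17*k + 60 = (k - 5)*(k^2 + k - 12) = (k - 5)*(k + 4)*(k - 3)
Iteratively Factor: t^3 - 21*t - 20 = (t + 4)*(t^2 - 4*t - 5) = (t - 5)*(t + 4)*(t + 1)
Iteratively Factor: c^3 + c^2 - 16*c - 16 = (c + 1)*(c^2 - 16) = (c - 4)*(c + 1)*(c + 4)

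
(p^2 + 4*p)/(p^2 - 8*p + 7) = p*(p + 4)/(p^2 - 8*p + 7)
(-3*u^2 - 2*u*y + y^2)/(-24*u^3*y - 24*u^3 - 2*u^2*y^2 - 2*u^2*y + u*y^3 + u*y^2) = (3*u^2 + 2*u*y - y^2)/(u*(24*u^2*y + 24*u^2 + 2*u*y^2 + 2*u*y - y^3 - y^2))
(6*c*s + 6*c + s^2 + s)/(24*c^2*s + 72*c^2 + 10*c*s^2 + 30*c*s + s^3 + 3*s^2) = (s + 1)/(4*c*s + 12*c + s^2 + 3*s)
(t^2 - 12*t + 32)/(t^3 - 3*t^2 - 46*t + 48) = (t - 4)/(t^2 + 5*t - 6)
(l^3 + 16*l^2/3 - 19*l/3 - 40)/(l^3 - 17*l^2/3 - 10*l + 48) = (l + 5)/(l - 6)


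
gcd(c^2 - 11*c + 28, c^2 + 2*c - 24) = c - 4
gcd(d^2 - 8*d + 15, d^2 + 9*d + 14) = 1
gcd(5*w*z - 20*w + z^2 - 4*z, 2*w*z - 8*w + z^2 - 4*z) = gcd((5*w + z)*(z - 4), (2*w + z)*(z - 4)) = z - 4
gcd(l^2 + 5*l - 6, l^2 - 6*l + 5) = l - 1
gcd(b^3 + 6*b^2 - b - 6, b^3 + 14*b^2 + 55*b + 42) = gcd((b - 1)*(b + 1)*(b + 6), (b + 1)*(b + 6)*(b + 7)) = b^2 + 7*b + 6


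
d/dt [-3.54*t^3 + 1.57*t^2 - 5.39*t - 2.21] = -10.62*t^2 + 3.14*t - 5.39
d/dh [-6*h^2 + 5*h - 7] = 5 - 12*h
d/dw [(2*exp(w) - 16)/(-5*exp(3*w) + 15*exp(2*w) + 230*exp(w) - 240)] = (4*exp(w)/5 + 2)*exp(w)/(exp(4*w) + 10*exp(3*w) + 13*exp(2*w) - 60*exp(w) + 36)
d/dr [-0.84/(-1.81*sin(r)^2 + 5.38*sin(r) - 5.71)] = (4.5192 - 3.0408*sin(r))*cos(r)/(1.81*sin(r)^2 - 5.38*sin(r) + 5.71)^2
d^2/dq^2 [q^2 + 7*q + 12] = 2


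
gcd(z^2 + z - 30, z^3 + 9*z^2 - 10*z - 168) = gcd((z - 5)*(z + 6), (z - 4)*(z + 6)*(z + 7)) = z + 6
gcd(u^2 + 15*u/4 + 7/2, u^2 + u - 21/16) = u + 7/4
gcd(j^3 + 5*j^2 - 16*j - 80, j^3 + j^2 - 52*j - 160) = j^2 + 9*j + 20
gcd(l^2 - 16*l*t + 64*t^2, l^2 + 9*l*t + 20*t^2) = 1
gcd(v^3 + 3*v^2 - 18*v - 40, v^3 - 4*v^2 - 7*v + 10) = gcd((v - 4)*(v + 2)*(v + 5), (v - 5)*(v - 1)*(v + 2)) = v + 2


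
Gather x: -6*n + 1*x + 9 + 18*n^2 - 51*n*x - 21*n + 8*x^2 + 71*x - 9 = 18*n^2 - 27*n + 8*x^2 + x*(72 - 51*n)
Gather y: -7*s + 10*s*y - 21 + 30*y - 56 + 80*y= -7*s + y*(10*s + 110) - 77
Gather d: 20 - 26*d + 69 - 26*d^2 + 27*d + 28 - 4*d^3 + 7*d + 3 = -4*d^3 - 26*d^2 + 8*d + 120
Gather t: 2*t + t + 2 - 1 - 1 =3*t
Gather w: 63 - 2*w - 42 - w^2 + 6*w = -w^2 + 4*w + 21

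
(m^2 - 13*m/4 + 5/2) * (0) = 0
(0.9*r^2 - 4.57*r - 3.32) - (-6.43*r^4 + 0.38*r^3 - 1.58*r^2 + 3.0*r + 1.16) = 6.43*r^4 - 0.38*r^3 + 2.48*r^2 - 7.57*r - 4.48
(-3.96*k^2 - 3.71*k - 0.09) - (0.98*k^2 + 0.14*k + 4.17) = -4.94*k^2 - 3.85*k - 4.26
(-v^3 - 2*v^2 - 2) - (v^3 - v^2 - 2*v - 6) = -2*v^3 - v^2 + 2*v + 4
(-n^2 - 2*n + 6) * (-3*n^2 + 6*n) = 3*n^4 - 30*n^2 + 36*n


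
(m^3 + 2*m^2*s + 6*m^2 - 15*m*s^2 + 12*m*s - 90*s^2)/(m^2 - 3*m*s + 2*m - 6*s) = (m^2 + 5*m*s + 6*m + 30*s)/(m + 2)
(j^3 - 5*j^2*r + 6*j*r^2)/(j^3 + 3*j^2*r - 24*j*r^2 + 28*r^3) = j*(-j + 3*r)/(-j^2 - 5*j*r + 14*r^2)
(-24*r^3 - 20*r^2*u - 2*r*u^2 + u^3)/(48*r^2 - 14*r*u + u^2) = (-4*r^2 - 4*r*u - u^2)/(8*r - u)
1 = 1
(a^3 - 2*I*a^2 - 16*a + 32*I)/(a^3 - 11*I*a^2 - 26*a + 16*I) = (a^2 - 16)/(a^2 - 9*I*a - 8)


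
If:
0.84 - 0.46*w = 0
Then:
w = 1.83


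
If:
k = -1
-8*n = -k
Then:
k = -1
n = -1/8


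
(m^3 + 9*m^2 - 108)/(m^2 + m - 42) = (m^3 + 9*m^2 - 108)/(m^2 + m - 42)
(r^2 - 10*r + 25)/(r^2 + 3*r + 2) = (r^2 - 10*r + 25)/(r^2 + 3*r + 2)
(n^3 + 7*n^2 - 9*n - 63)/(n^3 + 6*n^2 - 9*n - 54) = (n + 7)/(n + 6)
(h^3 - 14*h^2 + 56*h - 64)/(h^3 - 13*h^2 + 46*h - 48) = (h - 4)/(h - 3)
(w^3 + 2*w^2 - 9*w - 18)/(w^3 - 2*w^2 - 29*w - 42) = (w - 3)/(w - 7)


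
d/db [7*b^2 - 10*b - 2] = 14*b - 10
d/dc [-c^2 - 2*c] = -2*c - 2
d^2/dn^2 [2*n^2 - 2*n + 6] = 4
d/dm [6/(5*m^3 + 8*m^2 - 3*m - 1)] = 6*(-15*m^2 - 16*m + 3)/(5*m^3 + 8*m^2 - 3*m - 1)^2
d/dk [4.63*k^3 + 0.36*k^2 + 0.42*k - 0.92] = 13.89*k^2 + 0.72*k + 0.42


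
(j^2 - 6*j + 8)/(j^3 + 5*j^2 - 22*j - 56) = (j - 2)/(j^2 + 9*j + 14)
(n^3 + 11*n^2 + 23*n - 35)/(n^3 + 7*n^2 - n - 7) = (n + 5)/(n + 1)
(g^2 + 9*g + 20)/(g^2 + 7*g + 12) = (g + 5)/(g + 3)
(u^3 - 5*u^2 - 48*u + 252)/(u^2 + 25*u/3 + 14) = 3*(u^3 - 5*u^2 - 48*u + 252)/(3*u^2 + 25*u + 42)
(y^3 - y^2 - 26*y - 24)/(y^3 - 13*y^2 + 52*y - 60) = (y^2 + 5*y + 4)/(y^2 - 7*y + 10)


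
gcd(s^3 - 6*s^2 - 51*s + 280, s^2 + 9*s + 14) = s + 7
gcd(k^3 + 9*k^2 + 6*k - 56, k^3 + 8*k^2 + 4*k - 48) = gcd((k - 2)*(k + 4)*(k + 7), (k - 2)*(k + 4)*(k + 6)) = k^2 + 2*k - 8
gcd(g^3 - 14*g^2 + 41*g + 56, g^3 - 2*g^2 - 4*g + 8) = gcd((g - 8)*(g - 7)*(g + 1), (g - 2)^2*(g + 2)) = 1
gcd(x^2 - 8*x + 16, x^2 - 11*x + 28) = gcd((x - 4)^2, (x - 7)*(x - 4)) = x - 4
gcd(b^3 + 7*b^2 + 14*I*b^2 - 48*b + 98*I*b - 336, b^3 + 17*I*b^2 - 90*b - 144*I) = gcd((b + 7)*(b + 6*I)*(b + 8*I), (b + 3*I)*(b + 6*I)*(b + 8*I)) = b^2 + 14*I*b - 48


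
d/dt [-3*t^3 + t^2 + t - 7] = -9*t^2 + 2*t + 1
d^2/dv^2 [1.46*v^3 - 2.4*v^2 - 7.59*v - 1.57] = 8.76*v - 4.8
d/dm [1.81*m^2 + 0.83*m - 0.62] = 3.62*m + 0.83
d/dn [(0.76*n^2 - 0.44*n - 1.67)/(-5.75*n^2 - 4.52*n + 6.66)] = (-5.9652*n^2 - 9.0818*n - 10.4788)/(33.0625*n^4 + 51.98*n^3 - 56.1596*n^2 - 60.2064*n + 44.3556)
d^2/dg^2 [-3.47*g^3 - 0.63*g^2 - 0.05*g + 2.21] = -20.82*g - 1.26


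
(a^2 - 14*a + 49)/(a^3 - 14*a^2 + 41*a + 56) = (a - 7)/(a^2 - 7*a - 8)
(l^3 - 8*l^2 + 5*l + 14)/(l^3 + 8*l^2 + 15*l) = (l^3 - 8*l^2 + 5*l + 14)/(l*(l^2 + 8*l + 15))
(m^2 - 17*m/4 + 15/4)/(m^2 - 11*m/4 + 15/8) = 2*(m - 3)/(2*m - 3)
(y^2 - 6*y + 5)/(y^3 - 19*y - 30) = (y - 1)/(y^2 + 5*y + 6)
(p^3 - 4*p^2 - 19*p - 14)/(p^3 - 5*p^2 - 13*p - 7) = (p + 2)/(p + 1)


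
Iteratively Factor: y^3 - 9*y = (y + 3)*(y^2 - 3*y) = (y - 3)*(y + 3)*(y)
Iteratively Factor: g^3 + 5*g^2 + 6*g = (g + 2)*(g^2 + 3*g) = (g + 2)*(g + 3)*(g)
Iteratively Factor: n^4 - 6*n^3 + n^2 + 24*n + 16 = (n - 4)*(n^3 - 2*n^2 - 7*n - 4) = (n - 4)*(n + 1)*(n^2 - 3*n - 4) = (n - 4)*(n + 1)^2*(n - 4)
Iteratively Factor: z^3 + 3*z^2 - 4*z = (z - 1)*(z^2 + 4*z) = z*(z - 1)*(z + 4)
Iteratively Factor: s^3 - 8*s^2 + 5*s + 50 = (s - 5)*(s^2 - 3*s - 10) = (s - 5)^2*(s + 2)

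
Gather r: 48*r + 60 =48*r + 60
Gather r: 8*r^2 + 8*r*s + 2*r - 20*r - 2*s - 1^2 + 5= 8*r^2 + r*(8*s - 18) - 2*s + 4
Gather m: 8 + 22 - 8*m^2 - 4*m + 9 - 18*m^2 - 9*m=-26*m^2 - 13*m + 39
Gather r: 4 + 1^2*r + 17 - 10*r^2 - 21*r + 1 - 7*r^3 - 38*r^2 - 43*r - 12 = -7*r^3 - 48*r^2 - 63*r + 10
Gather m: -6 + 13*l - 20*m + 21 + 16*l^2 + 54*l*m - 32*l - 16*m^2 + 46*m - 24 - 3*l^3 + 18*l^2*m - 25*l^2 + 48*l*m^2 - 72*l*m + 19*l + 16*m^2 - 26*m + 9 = -3*l^3 - 9*l^2 + 48*l*m^2 + m*(18*l^2 - 18*l)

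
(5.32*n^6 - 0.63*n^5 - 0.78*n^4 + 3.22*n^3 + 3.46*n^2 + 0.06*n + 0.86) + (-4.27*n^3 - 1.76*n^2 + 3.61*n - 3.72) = 5.32*n^6 - 0.63*n^5 - 0.78*n^4 - 1.05*n^3 + 1.7*n^2 + 3.67*n - 2.86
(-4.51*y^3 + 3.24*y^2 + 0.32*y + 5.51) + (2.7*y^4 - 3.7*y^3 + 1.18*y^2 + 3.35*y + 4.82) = 2.7*y^4 - 8.21*y^3 + 4.42*y^2 + 3.67*y + 10.33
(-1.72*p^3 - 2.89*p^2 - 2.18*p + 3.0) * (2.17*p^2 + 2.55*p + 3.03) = -3.7324*p^5 - 10.6573*p^4 - 17.3117*p^3 - 7.8057*p^2 + 1.0446*p + 9.09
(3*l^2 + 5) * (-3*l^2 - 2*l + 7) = -9*l^4 - 6*l^3 + 6*l^2 - 10*l + 35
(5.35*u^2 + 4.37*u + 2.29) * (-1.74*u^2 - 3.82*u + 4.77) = -9.309*u^4 - 28.0408*u^3 + 4.8415*u^2 + 12.0971*u + 10.9233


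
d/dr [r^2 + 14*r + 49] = 2*r + 14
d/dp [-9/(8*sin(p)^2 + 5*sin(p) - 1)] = 9*(16*sin(p) + 5)*cos(p)/(8*sin(p)^2 + 5*sin(p) - 1)^2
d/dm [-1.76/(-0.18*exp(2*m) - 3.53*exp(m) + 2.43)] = (-0.6336*exp(m) - 6.2128)*exp(m)/(0.18*exp(2*m) + 3.53*exp(m) - 2.43)^2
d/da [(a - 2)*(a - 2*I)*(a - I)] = 3*a^2 + a*(-4 - 6*I) - 2 + 6*I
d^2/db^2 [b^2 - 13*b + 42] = 2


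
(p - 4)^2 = p^2 - 8*p + 16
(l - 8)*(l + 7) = l^2 - l - 56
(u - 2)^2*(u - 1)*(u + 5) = u^4 - 17*u^2 + 36*u - 20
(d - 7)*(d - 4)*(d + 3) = d^3 - 8*d^2 - 5*d + 84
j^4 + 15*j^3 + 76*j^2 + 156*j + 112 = (j + 2)^2*(j + 4)*(j + 7)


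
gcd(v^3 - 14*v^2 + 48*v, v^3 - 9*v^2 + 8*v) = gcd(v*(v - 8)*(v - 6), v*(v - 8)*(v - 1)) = v^2 - 8*v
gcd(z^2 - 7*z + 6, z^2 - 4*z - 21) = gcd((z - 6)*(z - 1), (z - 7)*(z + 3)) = 1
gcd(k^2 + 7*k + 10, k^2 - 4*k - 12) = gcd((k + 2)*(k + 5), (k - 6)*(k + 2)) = k + 2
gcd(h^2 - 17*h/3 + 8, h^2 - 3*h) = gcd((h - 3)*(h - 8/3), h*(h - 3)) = h - 3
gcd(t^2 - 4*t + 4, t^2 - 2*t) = t - 2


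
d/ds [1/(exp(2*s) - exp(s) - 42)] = (1 - 2*exp(s))*exp(s)/(-exp(2*s) + exp(s) + 42)^2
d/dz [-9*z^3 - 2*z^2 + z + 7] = -27*z^2 - 4*z + 1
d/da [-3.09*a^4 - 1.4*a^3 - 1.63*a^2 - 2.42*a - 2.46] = -12.36*a^3 - 4.2*a^2 - 3.26*a - 2.42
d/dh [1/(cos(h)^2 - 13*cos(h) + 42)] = (2*cos(h) - 13)*sin(h)/(cos(h)^2 - 13*cos(h) + 42)^2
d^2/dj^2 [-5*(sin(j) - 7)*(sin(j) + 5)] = -10*sin(j) - 10*cos(2*j)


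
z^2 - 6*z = z*(z - 6)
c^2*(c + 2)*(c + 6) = c^4 + 8*c^3 + 12*c^2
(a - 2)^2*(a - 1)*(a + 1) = a^4 - 4*a^3 + 3*a^2 + 4*a - 4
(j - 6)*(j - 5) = j^2 - 11*j + 30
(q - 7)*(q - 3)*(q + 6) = q^3 - 4*q^2 - 39*q + 126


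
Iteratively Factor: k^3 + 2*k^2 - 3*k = (k + 3)*(k^2 - k) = (k - 1)*(k + 3)*(k)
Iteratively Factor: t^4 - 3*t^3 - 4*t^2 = (t - 4)*(t^3 + t^2) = (t - 4)*(t + 1)*(t^2) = t*(t - 4)*(t + 1)*(t)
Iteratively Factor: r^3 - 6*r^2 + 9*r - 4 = (r - 4)*(r^2 - 2*r + 1) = (r - 4)*(r - 1)*(r - 1)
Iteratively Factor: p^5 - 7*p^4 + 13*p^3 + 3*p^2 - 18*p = (p - 3)*(p^4 - 4*p^3 + p^2 + 6*p) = p*(p - 3)*(p^3 - 4*p^2 + p + 6) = p*(p - 3)*(p - 2)*(p^2 - 2*p - 3) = p*(p - 3)^2*(p - 2)*(p + 1)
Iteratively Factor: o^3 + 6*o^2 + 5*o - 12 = (o + 3)*(o^2 + 3*o - 4) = (o + 3)*(o + 4)*(o - 1)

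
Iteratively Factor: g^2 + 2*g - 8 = (g + 4)*(g - 2)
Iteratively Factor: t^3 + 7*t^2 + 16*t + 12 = (t + 3)*(t^2 + 4*t + 4) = (t + 2)*(t + 3)*(t + 2)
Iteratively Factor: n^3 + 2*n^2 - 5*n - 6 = (n + 3)*(n^2 - n - 2) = (n - 2)*(n + 3)*(n + 1)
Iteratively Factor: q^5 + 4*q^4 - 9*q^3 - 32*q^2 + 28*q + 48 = (q - 2)*(q^4 + 6*q^3 + 3*q^2 - 26*q - 24) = (q - 2)^2*(q^3 + 8*q^2 + 19*q + 12) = (q - 2)^2*(q + 1)*(q^2 + 7*q + 12) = (q - 2)^2*(q + 1)*(q + 4)*(q + 3)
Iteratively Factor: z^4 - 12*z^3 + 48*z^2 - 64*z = (z)*(z^3 - 12*z^2 + 48*z - 64) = z*(z - 4)*(z^2 - 8*z + 16) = z*(z - 4)^2*(z - 4)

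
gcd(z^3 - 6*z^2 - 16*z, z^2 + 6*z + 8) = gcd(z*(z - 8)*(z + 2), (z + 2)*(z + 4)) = z + 2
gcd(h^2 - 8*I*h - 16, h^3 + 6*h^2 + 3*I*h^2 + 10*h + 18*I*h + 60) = 1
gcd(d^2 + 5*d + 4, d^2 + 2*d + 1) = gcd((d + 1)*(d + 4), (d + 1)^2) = d + 1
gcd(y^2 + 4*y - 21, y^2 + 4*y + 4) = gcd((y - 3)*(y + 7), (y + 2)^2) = 1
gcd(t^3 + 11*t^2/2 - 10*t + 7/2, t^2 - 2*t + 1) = t - 1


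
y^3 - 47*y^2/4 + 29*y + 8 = (y - 8)*(y - 4)*(y + 1/4)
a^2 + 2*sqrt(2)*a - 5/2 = (a - sqrt(2)/2)*(a + 5*sqrt(2)/2)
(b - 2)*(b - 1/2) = b^2 - 5*b/2 + 1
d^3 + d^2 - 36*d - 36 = (d - 6)*(d + 1)*(d + 6)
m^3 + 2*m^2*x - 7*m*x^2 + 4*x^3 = (m - x)^2*(m + 4*x)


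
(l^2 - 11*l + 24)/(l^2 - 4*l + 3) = (l - 8)/(l - 1)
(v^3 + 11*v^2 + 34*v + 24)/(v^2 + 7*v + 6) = v + 4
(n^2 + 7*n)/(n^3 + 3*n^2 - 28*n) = 1/(n - 4)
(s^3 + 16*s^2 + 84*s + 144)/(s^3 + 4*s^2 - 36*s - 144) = (s + 6)/(s - 6)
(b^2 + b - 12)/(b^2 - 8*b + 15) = (b + 4)/(b - 5)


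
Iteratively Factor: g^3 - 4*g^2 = (g)*(g^2 - 4*g) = g*(g - 4)*(g)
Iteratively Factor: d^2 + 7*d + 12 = (d + 3)*(d + 4)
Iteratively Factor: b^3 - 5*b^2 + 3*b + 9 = (b - 3)*(b^2 - 2*b - 3) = (b - 3)^2*(b + 1)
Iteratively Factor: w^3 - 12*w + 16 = (w + 4)*(w^2 - 4*w + 4) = (w - 2)*(w + 4)*(w - 2)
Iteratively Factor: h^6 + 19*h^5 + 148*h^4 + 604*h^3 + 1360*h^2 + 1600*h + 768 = (h + 3)*(h^5 + 16*h^4 + 100*h^3 + 304*h^2 + 448*h + 256) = (h + 2)*(h + 3)*(h^4 + 14*h^3 + 72*h^2 + 160*h + 128) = (h + 2)*(h + 3)*(h + 4)*(h^3 + 10*h^2 + 32*h + 32) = (h + 2)*(h + 3)*(h + 4)^2*(h^2 + 6*h + 8) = (h + 2)*(h + 3)*(h + 4)^3*(h + 2)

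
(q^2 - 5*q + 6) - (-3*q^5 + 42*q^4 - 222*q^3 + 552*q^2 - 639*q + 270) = 3*q^5 - 42*q^4 + 222*q^3 - 551*q^2 + 634*q - 264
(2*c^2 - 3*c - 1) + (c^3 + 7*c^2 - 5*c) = c^3 + 9*c^2 - 8*c - 1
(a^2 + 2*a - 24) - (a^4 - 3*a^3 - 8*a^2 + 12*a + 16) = -a^4 + 3*a^3 + 9*a^2 - 10*a - 40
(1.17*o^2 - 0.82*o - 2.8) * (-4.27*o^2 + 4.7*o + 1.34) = -4.9959*o^4 + 9.0004*o^3 + 9.6698*o^2 - 14.2588*o - 3.752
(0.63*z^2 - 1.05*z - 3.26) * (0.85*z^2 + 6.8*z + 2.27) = 0.5355*z^4 + 3.3915*z^3 - 8.4809*z^2 - 24.5515*z - 7.4002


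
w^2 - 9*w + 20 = (w - 5)*(w - 4)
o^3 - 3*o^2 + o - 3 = (o - 3)*(o - I)*(o + I)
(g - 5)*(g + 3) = g^2 - 2*g - 15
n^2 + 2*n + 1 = (n + 1)^2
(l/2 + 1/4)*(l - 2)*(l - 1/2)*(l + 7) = l^4/2 + 5*l^3/2 - 57*l^2/8 - 5*l/8 + 7/4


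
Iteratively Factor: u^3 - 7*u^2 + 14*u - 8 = (u - 4)*(u^2 - 3*u + 2) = (u - 4)*(u - 2)*(u - 1)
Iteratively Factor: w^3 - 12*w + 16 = (w - 2)*(w^2 + 2*w - 8) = (w - 2)^2*(w + 4)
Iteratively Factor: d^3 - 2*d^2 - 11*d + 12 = (d - 1)*(d^2 - d - 12) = (d - 4)*(d - 1)*(d + 3)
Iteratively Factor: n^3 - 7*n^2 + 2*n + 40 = (n + 2)*(n^2 - 9*n + 20) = (n - 4)*(n + 2)*(n - 5)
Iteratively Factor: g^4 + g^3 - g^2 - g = (g - 1)*(g^3 + 2*g^2 + g) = g*(g - 1)*(g^2 + 2*g + 1) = g*(g - 1)*(g + 1)*(g + 1)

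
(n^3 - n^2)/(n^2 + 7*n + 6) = n^2*(n - 1)/(n^2 + 7*n + 6)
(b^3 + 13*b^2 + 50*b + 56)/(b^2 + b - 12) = (b^2 + 9*b + 14)/(b - 3)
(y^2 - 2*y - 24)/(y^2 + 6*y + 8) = (y - 6)/(y + 2)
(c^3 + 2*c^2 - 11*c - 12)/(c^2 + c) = c + 1 - 12/c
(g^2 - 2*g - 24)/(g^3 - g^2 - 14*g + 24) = (g - 6)/(g^2 - 5*g + 6)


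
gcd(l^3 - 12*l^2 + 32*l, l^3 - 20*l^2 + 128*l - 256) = l^2 - 12*l + 32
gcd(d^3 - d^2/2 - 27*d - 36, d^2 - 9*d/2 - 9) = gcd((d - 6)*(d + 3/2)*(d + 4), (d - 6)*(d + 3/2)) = d^2 - 9*d/2 - 9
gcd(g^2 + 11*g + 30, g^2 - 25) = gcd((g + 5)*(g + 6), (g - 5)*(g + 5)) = g + 5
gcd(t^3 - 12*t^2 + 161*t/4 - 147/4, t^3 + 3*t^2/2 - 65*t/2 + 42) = t - 3/2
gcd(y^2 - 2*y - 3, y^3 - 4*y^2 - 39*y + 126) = y - 3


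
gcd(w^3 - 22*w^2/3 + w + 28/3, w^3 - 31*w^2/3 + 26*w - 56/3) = w^2 - 25*w/3 + 28/3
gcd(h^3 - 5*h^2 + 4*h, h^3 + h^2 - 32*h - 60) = 1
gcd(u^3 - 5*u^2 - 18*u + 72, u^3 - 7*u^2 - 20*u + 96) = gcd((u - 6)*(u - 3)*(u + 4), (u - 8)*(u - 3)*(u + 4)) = u^2 + u - 12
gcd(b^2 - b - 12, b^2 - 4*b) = b - 4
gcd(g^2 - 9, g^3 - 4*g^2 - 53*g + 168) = g - 3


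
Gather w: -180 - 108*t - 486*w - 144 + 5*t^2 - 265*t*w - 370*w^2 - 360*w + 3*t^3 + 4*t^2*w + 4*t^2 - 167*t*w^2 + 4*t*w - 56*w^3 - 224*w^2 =3*t^3 + 9*t^2 - 108*t - 56*w^3 + w^2*(-167*t - 594) + w*(4*t^2 - 261*t - 846) - 324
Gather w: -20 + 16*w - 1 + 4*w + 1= 20*w - 20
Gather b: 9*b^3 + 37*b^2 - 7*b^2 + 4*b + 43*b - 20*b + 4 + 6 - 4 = 9*b^3 + 30*b^2 + 27*b + 6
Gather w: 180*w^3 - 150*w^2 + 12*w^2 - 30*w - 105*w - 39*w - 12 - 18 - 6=180*w^3 - 138*w^2 - 174*w - 36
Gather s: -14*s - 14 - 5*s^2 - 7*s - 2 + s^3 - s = s^3 - 5*s^2 - 22*s - 16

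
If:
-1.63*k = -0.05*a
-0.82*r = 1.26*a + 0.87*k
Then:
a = -0.637295570495399*r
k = -0.019548943880227*r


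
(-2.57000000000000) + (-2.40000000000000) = -4.97000000000000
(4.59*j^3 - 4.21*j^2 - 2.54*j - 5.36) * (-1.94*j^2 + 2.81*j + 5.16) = -8.9046*j^5 + 21.0653*j^4 + 16.7819*j^3 - 18.4626*j^2 - 28.168*j - 27.6576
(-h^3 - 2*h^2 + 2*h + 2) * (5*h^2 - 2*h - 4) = -5*h^5 - 8*h^4 + 18*h^3 + 14*h^2 - 12*h - 8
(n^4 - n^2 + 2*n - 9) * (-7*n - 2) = -7*n^5 - 2*n^4 + 7*n^3 - 12*n^2 + 59*n + 18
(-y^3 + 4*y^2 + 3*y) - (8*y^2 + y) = -y^3 - 4*y^2 + 2*y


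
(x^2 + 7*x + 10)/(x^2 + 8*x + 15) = (x + 2)/(x + 3)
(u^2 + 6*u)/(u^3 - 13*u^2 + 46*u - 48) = u*(u + 6)/(u^3 - 13*u^2 + 46*u - 48)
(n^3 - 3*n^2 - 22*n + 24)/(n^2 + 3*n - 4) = n - 6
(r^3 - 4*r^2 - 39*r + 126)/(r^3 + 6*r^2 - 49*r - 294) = (r - 3)/(r + 7)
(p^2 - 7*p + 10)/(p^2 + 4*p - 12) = (p - 5)/(p + 6)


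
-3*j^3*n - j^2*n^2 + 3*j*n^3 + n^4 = n*(-j + n)*(j + n)*(3*j + n)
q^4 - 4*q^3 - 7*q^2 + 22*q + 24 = (q - 4)*(q - 3)*(q + 1)*(q + 2)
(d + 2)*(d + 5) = d^2 + 7*d + 10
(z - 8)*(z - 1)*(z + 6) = z^3 - 3*z^2 - 46*z + 48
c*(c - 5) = c^2 - 5*c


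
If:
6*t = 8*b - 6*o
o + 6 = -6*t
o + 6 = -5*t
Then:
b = -9/2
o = -6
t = 0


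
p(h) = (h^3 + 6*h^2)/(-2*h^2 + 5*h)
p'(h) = (4*h - 5)*(h^3 + 6*h^2)/(-2*h^2 + 5*h)^2 + (3*h^2 + 12*h)/(-2*h^2 + 5*h) = 2*(-h^2 + 5*h + 15)/(4*h^2 - 20*h + 25)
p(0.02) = 0.02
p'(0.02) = 1.23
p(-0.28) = -0.29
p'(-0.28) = 0.87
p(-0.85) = -0.65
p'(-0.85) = 0.45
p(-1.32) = -0.81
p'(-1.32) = 0.23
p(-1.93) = -0.89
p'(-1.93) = 0.04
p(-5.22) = -0.26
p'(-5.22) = -0.32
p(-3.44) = -0.74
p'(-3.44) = -0.20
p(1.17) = 3.15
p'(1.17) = 5.51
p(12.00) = -11.37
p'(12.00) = -0.38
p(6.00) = -10.29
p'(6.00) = 0.37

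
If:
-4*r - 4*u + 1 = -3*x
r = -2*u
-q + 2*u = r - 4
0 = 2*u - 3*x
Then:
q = 10/3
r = 1/3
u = -1/6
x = -1/9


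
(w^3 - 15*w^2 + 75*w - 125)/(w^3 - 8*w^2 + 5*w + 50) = (w - 5)/(w + 2)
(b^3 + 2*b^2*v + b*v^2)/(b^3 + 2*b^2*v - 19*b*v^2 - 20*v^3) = b*(-b - v)/(-b^2 - b*v + 20*v^2)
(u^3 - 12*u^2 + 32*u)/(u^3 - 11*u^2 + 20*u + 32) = u/(u + 1)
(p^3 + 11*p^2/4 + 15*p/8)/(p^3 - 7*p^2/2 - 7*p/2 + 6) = p*(4*p + 5)/(4*(p^2 - 5*p + 4))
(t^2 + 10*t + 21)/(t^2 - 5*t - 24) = (t + 7)/(t - 8)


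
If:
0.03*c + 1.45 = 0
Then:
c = -48.33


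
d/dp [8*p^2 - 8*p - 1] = 16*p - 8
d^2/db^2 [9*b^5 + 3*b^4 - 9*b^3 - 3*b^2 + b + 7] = 180*b^3 + 36*b^2 - 54*b - 6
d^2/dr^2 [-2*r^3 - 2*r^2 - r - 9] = -12*r - 4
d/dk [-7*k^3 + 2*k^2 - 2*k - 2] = -21*k^2 + 4*k - 2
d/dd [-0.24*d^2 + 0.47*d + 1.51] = 0.47 - 0.48*d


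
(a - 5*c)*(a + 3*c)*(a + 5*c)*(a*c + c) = a^4*c + 3*a^3*c^2 + a^3*c - 25*a^2*c^3 + 3*a^2*c^2 - 75*a*c^4 - 25*a*c^3 - 75*c^4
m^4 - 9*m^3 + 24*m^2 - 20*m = m*(m - 5)*(m - 2)^2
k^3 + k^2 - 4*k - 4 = (k - 2)*(k + 1)*(k + 2)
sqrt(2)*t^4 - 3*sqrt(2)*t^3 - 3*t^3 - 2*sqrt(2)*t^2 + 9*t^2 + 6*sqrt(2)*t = t*(t - 3)*(t - 2*sqrt(2))*(sqrt(2)*t + 1)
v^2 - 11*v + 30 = (v - 6)*(v - 5)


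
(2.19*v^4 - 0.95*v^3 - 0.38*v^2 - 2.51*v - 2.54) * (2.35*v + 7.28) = 5.1465*v^5 + 13.7107*v^4 - 7.809*v^3 - 8.6649*v^2 - 24.2418*v - 18.4912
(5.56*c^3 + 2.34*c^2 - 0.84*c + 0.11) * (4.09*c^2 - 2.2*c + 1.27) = 22.7404*c^5 - 2.6614*c^4 - 1.5224*c^3 + 5.2697*c^2 - 1.3088*c + 0.1397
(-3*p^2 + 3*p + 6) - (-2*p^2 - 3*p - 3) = -p^2 + 6*p + 9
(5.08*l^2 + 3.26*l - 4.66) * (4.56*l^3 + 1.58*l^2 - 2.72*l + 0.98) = 23.1648*l^5 + 22.892*l^4 - 29.9164*l^3 - 11.2516*l^2 + 15.87*l - 4.5668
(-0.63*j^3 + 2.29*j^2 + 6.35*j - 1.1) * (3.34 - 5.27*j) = 3.3201*j^4 - 14.1725*j^3 - 25.8159*j^2 + 27.006*j - 3.674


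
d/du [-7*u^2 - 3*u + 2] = -14*u - 3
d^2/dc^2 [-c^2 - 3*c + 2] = -2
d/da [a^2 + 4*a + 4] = 2*a + 4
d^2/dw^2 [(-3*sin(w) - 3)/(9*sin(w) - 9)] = 2*(sin(w) + 2)/(3*(sin(w) - 1)^2)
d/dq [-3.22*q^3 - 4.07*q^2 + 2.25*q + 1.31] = -9.66*q^2 - 8.14*q + 2.25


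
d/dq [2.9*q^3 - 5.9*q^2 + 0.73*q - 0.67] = 8.7*q^2 - 11.8*q + 0.73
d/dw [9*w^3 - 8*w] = 27*w^2 - 8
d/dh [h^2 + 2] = 2*h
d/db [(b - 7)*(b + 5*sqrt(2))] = 2*b - 7 + 5*sqrt(2)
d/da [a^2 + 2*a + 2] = 2*a + 2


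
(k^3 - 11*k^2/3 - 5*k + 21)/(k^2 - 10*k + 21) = (k^2 - 2*k/3 - 7)/(k - 7)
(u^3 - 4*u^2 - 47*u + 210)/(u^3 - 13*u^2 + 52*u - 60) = (u + 7)/(u - 2)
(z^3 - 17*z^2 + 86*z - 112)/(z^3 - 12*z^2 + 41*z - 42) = (z - 8)/(z - 3)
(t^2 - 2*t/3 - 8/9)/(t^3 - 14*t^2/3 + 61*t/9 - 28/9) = (3*t + 2)/(3*t^2 - 10*t + 7)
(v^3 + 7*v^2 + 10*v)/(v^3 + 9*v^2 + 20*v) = (v + 2)/(v + 4)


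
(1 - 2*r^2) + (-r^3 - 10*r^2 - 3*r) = -r^3 - 12*r^2 - 3*r + 1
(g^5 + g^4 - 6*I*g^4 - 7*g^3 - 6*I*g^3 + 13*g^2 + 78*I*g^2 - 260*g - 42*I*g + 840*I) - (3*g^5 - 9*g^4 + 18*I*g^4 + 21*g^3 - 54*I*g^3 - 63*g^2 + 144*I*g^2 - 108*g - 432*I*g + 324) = -2*g^5 + 10*g^4 - 24*I*g^4 - 28*g^3 + 48*I*g^3 + 76*g^2 - 66*I*g^2 - 152*g + 390*I*g - 324 + 840*I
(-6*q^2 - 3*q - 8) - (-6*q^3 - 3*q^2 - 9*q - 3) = 6*q^3 - 3*q^2 + 6*q - 5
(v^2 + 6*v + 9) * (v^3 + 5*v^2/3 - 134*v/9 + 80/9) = v^5 + 23*v^4/3 + 37*v^3/9 - 589*v^2/9 - 242*v/3 + 80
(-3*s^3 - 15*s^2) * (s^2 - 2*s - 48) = -3*s^5 - 9*s^4 + 174*s^3 + 720*s^2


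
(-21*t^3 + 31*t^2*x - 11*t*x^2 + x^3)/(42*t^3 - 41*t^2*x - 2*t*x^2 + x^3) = (-3*t + x)/(6*t + x)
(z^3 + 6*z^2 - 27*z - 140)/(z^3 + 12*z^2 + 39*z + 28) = (z - 5)/(z + 1)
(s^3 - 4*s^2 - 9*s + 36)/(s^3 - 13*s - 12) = (s - 3)/(s + 1)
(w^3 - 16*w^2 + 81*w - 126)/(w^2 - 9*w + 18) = w - 7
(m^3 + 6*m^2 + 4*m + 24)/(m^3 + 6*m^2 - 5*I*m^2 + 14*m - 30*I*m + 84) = (m - 2*I)/(m - 7*I)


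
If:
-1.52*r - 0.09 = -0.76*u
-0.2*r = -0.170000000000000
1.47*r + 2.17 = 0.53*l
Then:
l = 6.45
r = 0.85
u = 1.82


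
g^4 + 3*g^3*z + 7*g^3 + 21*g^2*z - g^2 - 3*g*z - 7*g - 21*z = (g - 1)*(g + 1)*(g + 7)*(g + 3*z)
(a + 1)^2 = a^2 + 2*a + 1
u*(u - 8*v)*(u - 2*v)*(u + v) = u^4 - 9*u^3*v + 6*u^2*v^2 + 16*u*v^3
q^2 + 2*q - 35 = (q - 5)*(q + 7)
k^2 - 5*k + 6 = (k - 3)*(k - 2)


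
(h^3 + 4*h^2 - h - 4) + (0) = h^3 + 4*h^2 - h - 4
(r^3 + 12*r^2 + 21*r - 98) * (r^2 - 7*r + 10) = r^5 + 5*r^4 - 53*r^3 - 125*r^2 + 896*r - 980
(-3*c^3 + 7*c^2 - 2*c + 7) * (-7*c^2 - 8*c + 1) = 21*c^5 - 25*c^4 - 45*c^3 - 26*c^2 - 58*c + 7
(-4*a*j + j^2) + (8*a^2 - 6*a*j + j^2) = 8*a^2 - 10*a*j + 2*j^2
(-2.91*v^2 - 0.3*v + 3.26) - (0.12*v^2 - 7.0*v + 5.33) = -3.03*v^2 + 6.7*v - 2.07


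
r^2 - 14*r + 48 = (r - 8)*(r - 6)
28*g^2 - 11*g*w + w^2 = (-7*g + w)*(-4*g + w)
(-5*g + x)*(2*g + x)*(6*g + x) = -60*g^3 - 28*g^2*x + 3*g*x^2 + x^3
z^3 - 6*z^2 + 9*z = z*(z - 3)^2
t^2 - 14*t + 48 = (t - 8)*(t - 6)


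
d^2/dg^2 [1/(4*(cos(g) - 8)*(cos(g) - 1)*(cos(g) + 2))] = (-200*(1 - cos(g)^2)^2 + 12*sin(g)^6 + 3*cos(g)^6 + 77*cos(g)^5 - 178*cos(g)^3 - 678*cos(g)^2 + 164*cos(g) + 612)/(4*(cos(g) - 8)^3*(cos(g) - 1)^3*(cos(g) + 2)^3)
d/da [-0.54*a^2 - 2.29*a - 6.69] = -1.08*a - 2.29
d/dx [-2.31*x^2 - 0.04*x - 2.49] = -4.62*x - 0.04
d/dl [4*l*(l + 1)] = 8*l + 4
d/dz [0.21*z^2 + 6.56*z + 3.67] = 0.42*z + 6.56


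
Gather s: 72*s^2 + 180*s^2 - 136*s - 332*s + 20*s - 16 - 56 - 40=252*s^2 - 448*s - 112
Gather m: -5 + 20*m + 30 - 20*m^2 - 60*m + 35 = -20*m^2 - 40*m + 60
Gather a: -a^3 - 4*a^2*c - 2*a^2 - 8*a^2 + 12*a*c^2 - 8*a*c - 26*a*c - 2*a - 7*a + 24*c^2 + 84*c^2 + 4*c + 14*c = -a^3 + a^2*(-4*c - 10) + a*(12*c^2 - 34*c - 9) + 108*c^2 + 18*c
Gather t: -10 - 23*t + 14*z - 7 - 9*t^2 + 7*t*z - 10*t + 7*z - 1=-9*t^2 + t*(7*z - 33) + 21*z - 18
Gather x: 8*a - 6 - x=8*a - x - 6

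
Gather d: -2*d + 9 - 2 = 7 - 2*d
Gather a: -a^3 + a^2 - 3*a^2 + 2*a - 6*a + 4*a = -a^3 - 2*a^2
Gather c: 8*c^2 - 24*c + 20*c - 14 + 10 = 8*c^2 - 4*c - 4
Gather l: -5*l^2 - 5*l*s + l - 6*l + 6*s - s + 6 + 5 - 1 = -5*l^2 + l*(-5*s - 5) + 5*s + 10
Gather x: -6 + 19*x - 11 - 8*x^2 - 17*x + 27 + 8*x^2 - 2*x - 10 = 0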